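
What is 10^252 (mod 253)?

177

10^1 ≡ 10 (mod 253)
10^2 ≡ 10^2 = 100 ≡ 100 (mod 253)
10^4 ≡ 100^2 = 10000 ≡ 133 (mod 253)
10^8 ≡ 133^2 = 17689 ≡ 232 (mod 253)
10^16 ≡ 232^2 = 53824 ≡ 188 (mod 253)
10^32 ≡ 188^2 = 35344 ≡ 177 (mod 253)
10^64 ≡ 177^2 = 31329 ≡ 210 (mod 253)
10^128 ≡ 210^2 = 44100 ≡ 78 (mod 253)
252 = 128 + 64 + 32 + 16 + 8 + 4 in binary powers of 2.
So 10^252 ≡ 78 · 210 · 177 · 188 · 232 · 133 ≡ 177 (mod 253).
Since 177 ≠ 1, base 10 is a Fermat witness: 253 is composite.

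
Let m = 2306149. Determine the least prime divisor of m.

2306149 is odd.
Digit sum 25, not divisible by 3.
Ends in 9: not divisible by 5.
7: 2306149 = 7·329449 + 6
11: 2306149 = 11·209649 + 10
13: 2306149 = 13·177396 + 1
17: 2306149 = 17·135655 + 14
19: 2306149 = 19·121376 + 5
23: 2306149 = 23·100267 + 8
29: 2306149 = 29·79522 + 11
31: 2306149 = 31·74391 + 28
37: 2306149 = 37·62328 + 13
41: 2306149 = 41·56247 + 22
43: 2306149 = 43·53631 + 16
47: 2306149 = 47·49067

47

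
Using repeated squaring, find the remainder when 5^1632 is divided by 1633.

5^1 ≡ 5 (mod 1633)
5^2 ≡ 5^2 = 25 ≡ 25 (mod 1633)
5^4 ≡ 25^2 = 625 ≡ 625 (mod 1633)
5^8 ≡ 625^2 = 390625 ≡ 338 (mod 1633)
5^16 ≡ 338^2 = 114244 ≡ 1567 (mod 1633)
5^32 ≡ 1567^2 = 2455489 ≡ 1090 (mod 1633)
5^64 ≡ 1090^2 = 1188100 ≡ 909 (mod 1633)
5^128 ≡ 909^2 = 826281 ≡ 1616 (mod 1633)
5^256 ≡ 1616^2 = 2611456 ≡ 289 (mod 1633)
5^512 ≡ 289^2 = 83521 ≡ 238 (mod 1633)
5^1024 ≡ 238^2 = 56644 ≡ 1122 (mod 1633)
1632 = 1024 + 512 + 64 + 32 in binary powers of 2.
So 5^1632 ≡ 1122 · 238 · 909 · 1090 ≡ 96 (mod 1633).
Since 96 ≠ 1, base 5 is a Fermat witness: 1633 is composite.

96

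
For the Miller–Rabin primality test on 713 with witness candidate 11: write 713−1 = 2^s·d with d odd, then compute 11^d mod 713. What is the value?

713 − 1 = 712 = 2^3 · 89, so d = 89.
11^1 ≡ 11 (mod 713)
11^2 ≡ 11^2 = 121 ≡ 121 (mod 713)
11^4 ≡ 121^2 = 14641 ≡ 381 (mod 713)
11^8 ≡ 381^2 = 145161 ≡ 422 (mod 713)
11^16 ≡ 422^2 = 178084 ≡ 547 (mod 713)
11^32 ≡ 547^2 = 299209 ≡ 462 (mod 713)
11^64 ≡ 462^2 = 213444 ≡ 257 (mod 713)
89 = 64 + 16 + 8 + 1 in binary powers of 2.
So 11^89 ≡ 257 · 547 · 422 · 11 ≡ 172 (mod 713).
Squaring chain: 172 → 351 → 565; never reaches −1, so base 11 is a Miller–Rabin witness that 713 is composite.

172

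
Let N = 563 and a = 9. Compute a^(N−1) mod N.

1

9^1 ≡ 9 (mod 563)
9^2 ≡ 9^2 = 81 ≡ 81 (mod 563)
9^4 ≡ 81^2 = 6561 ≡ 368 (mod 563)
9^8 ≡ 368^2 = 135424 ≡ 304 (mod 563)
9^16 ≡ 304^2 = 92416 ≡ 84 (mod 563)
9^32 ≡ 84^2 = 7056 ≡ 300 (mod 563)
9^64 ≡ 300^2 = 90000 ≡ 483 (mod 563)
9^128 ≡ 483^2 = 233289 ≡ 207 (mod 563)
9^256 ≡ 207^2 = 42849 ≡ 61 (mod 563)
9^512 ≡ 61^2 = 3721 ≡ 343 (mod 563)
562 = 512 + 32 + 16 + 2 in binary powers of 2.
So 9^562 ≡ 343 · 300 · 84 · 81 ≡ 1 (mod 563).
Since the result is 1, base 9 gives no evidence that 563 is composite.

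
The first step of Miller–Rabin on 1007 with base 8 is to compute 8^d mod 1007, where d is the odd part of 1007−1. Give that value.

373

1007 − 1 = 1006 = 2^1 · 503, so d = 503.
8^1 ≡ 8 (mod 1007)
8^2 ≡ 8^2 = 64 ≡ 64 (mod 1007)
8^4 ≡ 64^2 = 4096 ≡ 68 (mod 1007)
8^8 ≡ 68^2 = 4624 ≡ 596 (mod 1007)
8^16 ≡ 596^2 = 355216 ≡ 752 (mod 1007)
8^32 ≡ 752^2 = 565504 ≡ 577 (mod 1007)
8^64 ≡ 577^2 = 332929 ≡ 619 (mod 1007)
8^128 ≡ 619^2 = 383161 ≡ 501 (mod 1007)
8^256 ≡ 501^2 = 251001 ≡ 258 (mod 1007)
503 = 256 + 128 + 64 + 32 + 16 + 4 + 2 + 1 in binary powers of 2.
So 8^503 ≡ 258 · 501 · 619 · 577 · 752 · 68 · 64 · 8 ≡ 373 (mod 1007).
Squaring chain: 373; never reaches −1, so base 8 is a Miller–Rabin witness that 1007 is composite.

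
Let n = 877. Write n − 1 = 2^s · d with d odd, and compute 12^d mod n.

877 − 1 = 876 = 2^2 · 219, so d = 219.
12^1 ≡ 12 (mod 877)
12^2 ≡ 12^2 = 144 ≡ 144 (mod 877)
12^4 ≡ 144^2 = 20736 ≡ 565 (mod 877)
12^8 ≡ 565^2 = 319225 ≡ 874 (mod 877)
12^16 ≡ 874^2 = 763876 ≡ 9 (mod 877)
12^32 ≡ 9^2 = 81 ≡ 81 (mod 877)
12^64 ≡ 81^2 = 6561 ≡ 422 (mod 877)
12^128 ≡ 422^2 = 178084 ≡ 53 (mod 877)
219 = 128 + 64 + 16 + 8 + 2 + 1 in binary powers of 2.
So 12^219 ≡ 53 · 422 · 9 · 874 · 144 · 12 ≡ 1 (mod 877).
Since 12^d ≡ 1 (mod 877), base 12 does not prove 877 composite.

1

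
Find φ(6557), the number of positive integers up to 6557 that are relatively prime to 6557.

6396

Factor: 6557 = 79 · 83.
φ(6557) = (79−1) · (83−1) = 78 · 82 = 6396.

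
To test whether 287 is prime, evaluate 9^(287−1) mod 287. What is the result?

163

9^1 ≡ 9 (mod 287)
9^2 ≡ 9^2 = 81 ≡ 81 (mod 287)
9^4 ≡ 81^2 = 6561 ≡ 247 (mod 287)
9^8 ≡ 247^2 = 61009 ≡ 165 (mod 287)
9^16 ≡ 165^2 = 27225 ≡ 247 (mod 287)
9^32 ≡ 247^2 = 61009 ≡ 165 (mod 287)
9^64 ≡ 165^2 = 27225 ≡ 247 (mod 287)
9^128 ≡ 247^2 = 61009 ≡ 165 (mod 287)
9^256 ≡ 165^2 = 27225 ≡ 247 (mod 287)
286 = 256 + 16 + 8 + 4 + 2 in binary powers of 2.
So 9^286 ≡ 247 · 247 · 165 · 247 · 81 ≡ 163 (mod 287).
Since 163 ≠ 1, base 9 is a Fermat witness: 287 is composite.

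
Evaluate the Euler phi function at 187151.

175032

Factor: 187151 = 23 · 79 · 103.
φ(187151) = (23−1) · (79−1) · (103−1) = 22 · 78 · 102 = 175032.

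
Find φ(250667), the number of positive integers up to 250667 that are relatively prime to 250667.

Factor: 250667 = 19 · 79 · 167.
φ(250667) = (19−1) · (79−1) · (167−1) = 18 · 78 · 166 = 233064.

233064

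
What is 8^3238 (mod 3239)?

8^1 ≡ 8 (mod 3239)
8^2 ≡ 8^2 = 64 ≡ 64 (mod 3239)
8^4 ≡ 64^2 = 4096 ≡ 857 (mod 3239)
8^8 ≡ 857^2 = 734449 ≡ 2435 (mod 3239)
8^16 ≡ 2435^2 = 5929225 ≡ 1855 (mod 3239)
8^32 ≡ 1855^2 = 3441025 ≡ 1207 (mod 3239)
8^64 ≡ 1207^2 = 1456849 ≡ 2538 (mod 3239)
8^128 ≡ 2538^2 = 6441444 ≡ 2312 (mod 3239)
8^256 ≡ 2312^2 = 5345344 ≡ 994 (mod 3239)
8^512 ≡ 994^2 = 988036 ≡ 141 (mod 3239)
8^1024 ≡ 141^2 = 19881 ≡ 447 (mod 3239)
8^2048 ≡ 447^2 = 199809 ≡ 2230 (mod 3239)
3238 = 2048 + 1024 + 128 + 32 + 4 + 2 in binary powers of 2.
So 8^3238 ≡ 2230 · 447 · 2312 · 1207 · 857 · 64 ≡ 640 (mod 3239).
Since 640 ≠ 1, base 8 is a Fermat witness: 3239 is composite.

640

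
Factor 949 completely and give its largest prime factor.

949 = 13 · 73
73 is prime.
So 949 = 13 · 73; the largest prime factor is 73.

73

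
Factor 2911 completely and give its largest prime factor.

71

2911 = 41 · 71
71 is prime.
So 2911 = 41 · 71; the largest prime factor is 71.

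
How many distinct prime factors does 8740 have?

4

8740 = 2^2 · 2185
2185 = 5 · 437
437 = 19 · 23
8740 = 2^2 · 5 · 19 · 23, which has 4 distinct prime factors.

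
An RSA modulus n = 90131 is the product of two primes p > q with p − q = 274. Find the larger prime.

467

Since p = q + 274, we have 90131 = q(q + 274), so q² + 274q − 90131 = 0.
Discriminant: 274² + 4·90131 = 75076 + 360524 = 435600; √435600 = 660.
q = (−274 + 660)/2 = 193, and p = q + 274 = 467.
Check: 193 · 467 = 90131.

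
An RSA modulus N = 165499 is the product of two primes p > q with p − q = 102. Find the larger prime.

461

Since p = q + 102, we have 165499 = q(q + 102), so q² + 102q − 165499 = 0.
Discriminant: 102² + 4·165499 = 10404 + 661996 = 672400; √672400 = 820.
q = (−102 + 820)/2 = 359, and p = q + 102 = 461.
Check: 359 · 461 = 165499.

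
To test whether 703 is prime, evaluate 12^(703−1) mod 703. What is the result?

1

12^1 ≡ 12 (mod 703)
12^2 ≡ 12^2 = 144 ≡ 144 (mod 703)
12^4 ≡ 144^2 = 20736 ≡ 349 (mod 703)
12^8 ≡ 349^2 = 121801 ≡ 182 (mod 703)
12^16 ≡ 182^2 = 33124 ≡ 83 (mod 703)
12^32 ≡ 83^2 = 6889 ≡ 562 (mod 703)
12^64 ≡ 562^2 = 315844 ≡ 197 (mod 703)
12^128 ≡ 197^2 = 38809 ≡ 144 (mod 703)
12^256 ≡ 144^2 = 20736 ≡ 349 (mod 703)
12^512 ≡ 349^2 = 121801 ≡ 182 (mod 703)
702 = 512 + 128 + 32 + 16 + 8 + 4 + 2 in binary powers of 2.
So 12^702 ≡ 182 · 144 · 562 · 83 · 182 · 349 · 144 ≡ 1 (mod 703).
Since the result is 1, base 12 gives no evidence that 703 is composite.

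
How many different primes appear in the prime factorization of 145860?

145860 = 2^2 · 36465
36465 = 3 · 12155
12155 = 5 · 2431
2431 = 11 · 221
221 = 13 · 17
145860 = 2^2 · 3 · 5 · 11 · 13 · 17, which has 6 distinct prime factors.

6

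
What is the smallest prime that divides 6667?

59

6667 is odd.
Digit sum 25, not divisible by 3.
Ends in 7: not divisible by 5.
7: 6667 = 7·952 + 3
11: 6667 = 11·606 + 1
13: 6667 = 13·512 + 11
17: 6667 = 17·392 + 3
19: 6667 = 19·350 + 17
23: 6667 = 23·289 + 20
29: 6667 = 29·229 + 26
31: 6667 = 31·215 + 2
37: 6667 = 37·180 + 7
41: 6667 = 41·162 + 25
43: 6667 = 43·155 + 2
47: 6667 = 47·141 + 40
53: 6667 = 53·125 + 42
59: 6667 = 59·113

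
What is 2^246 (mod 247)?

2^1 ≡ 2 (mod 247)
2^2 ≡ 2^2 = 4 ≡ 4 (mod 247)
2^4 ≡ 4^2 = 16 ≡ 16 (mod 247)
2^8 ≡ 16^2 = 256 ≡ 9 (mod 247)
2^16 ≡ 9^2 = 81 ≡ 81 (mod 247)
2^32 ≡ 81^2 = 6561 ≡ 139 (mod 247)
2^64 ≡ 139^2 = 19321 ≡ 55 (mod 247)
2^128 ≡ 55^2 = 3025 ≡ 61 (mod 247)
246 = 128 + 64 + 32 + 16 + 4 + 2 in binary powers of 2.
So 2^246 ≡ 61 · 55 · 139 · 81 · 16 · 4 ≡ 220 (mod 247).
Since 220 ≠ 1, base 2 is a Fermat witness: 247 is composite.

220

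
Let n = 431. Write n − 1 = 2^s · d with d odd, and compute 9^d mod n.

1

431 − 1 = 430 = 2^1 · 215, so d = 215.
9^1 ≡ 9 (mod 431)
9^2 ≡ 9^2 = 81 ≡ 81 (mod 431)
9^4 ≡ 81^2 = 6561 ≡ 96 (mod 431)
9^8 ≡ 96^2 = 9216 ≡ 165 (mod 431)
9^16 ≡ 165^2 = 27225 ≡ 72 (mod 431)
9^32 ≡ 72^2 = 5184 ≡ 12 (mod 431)
9^64 ≡ 12^2 = 144 ≡ 144 (mod 431)
9^128 ≡ 144^2 = 20736 ≡ 48 (mod 431)
215 = 128 + 64 + 16 + 4 + 2 + 1 in binary powers of 2.
So 9^215 ≡ 48 · 144 · 72 · 96 · 81 · 9 ≡ 1 (mod 431).
Since 9^d ≡ 1 (mod 431), base 9 does not prove 431 composite.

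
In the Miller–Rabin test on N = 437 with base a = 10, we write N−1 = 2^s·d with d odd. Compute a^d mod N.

352

437 − 1 = 436 = 2^2 · 109, so d = 109.
10^1 ≡ 10 (mod 437)
10^2 ≡ 10^2 = 100 ≡ 100 (mod 437)
10^4 ≡ 100^2 = 10000 ≡ 386 (mod 437)
10^8 ≡ 386^2 = 148996 ≡ 416 (mod 437)
10^16 ≡ 416^2 = 173056 ≡ 4 (mod 437)
10^32 ≡ 4^2 = 16 ≡ 16 (mod 437)
10^64 ≡ 16^2 = 256 ≡ 256 (mod 437)
109 = 64 + 32 + 8 + 4 + 1 in binary powers of 2.
So 10^109 ≡ 256 · 16 · 416 · 386 · 10 ≡ 352 (mod 437).
Squaring chain: 352 → 233; never reaches −1, so base 10 is a Miller–Rabin witness that 437 is composite.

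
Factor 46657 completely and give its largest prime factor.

97

46657 = 13 · 3589
3589 = 37 · 97
97 is prime.
So 46657 = 13 · 37 · 97; the largest prime factor is 97.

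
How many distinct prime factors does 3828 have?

3828 = 2^2 · 957
957 = 3 · 319
319 = 11 · 29
3828 = 2^2 · 3 · 11 · 29, which has 4 distinct prime factors.

4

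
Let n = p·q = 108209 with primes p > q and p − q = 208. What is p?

449

Since p = q + 208, we have 108209 = q(q + 208), so q² + 208q − 108209 = 0.
Discriminant: 208² + 4·108209 = 43264 + 432836 = 476100; √476100 = 690.
q = (−208 + 690)/2 = 241, and p = q + 208 = 449.
Check: 241 · 449 = 108209.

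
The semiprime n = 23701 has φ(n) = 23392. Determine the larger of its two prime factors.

φ(n) = (p−1)(q−1) = n − (p+q) + 1, so p + q = 23701 − 23392 + 1 = 310.
p and q are the roots of t² − 310t + 23701 = 0.
Discriminant: 310² − 4·23701 = 96100 − 94804 = 1296; √1296 = 36.
q = (310 − 36)/2 = 137, p = (310 + 36)/2 = 173.
Check: 137 · 173 = 23701.

173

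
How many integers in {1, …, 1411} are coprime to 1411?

Factor: 1411 = 17 · 83.
φ(1411) = (17−1) · (83−1) = 16 · 82 = 1312.

1312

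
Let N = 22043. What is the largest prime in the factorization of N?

22043 = 7 · 3149
3149 = 47 · 67
67 is prime.
So 22043 = 7 · 47 · 67; the largest prime factor is 67.

67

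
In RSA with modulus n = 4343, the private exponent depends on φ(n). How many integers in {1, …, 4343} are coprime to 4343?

4200

Factor: 4343 = 43 · 101.
φ(4343) = (43−1) · (101−1) = 42 · 100 = 4200.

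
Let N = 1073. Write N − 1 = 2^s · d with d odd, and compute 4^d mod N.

817

1073 − 1 = 1072 = 2^4 · 67, so d = 67.
4^1 ≡ 4 (mod 1073)
4^2 ≡ 4^2 = 16 ≡ 16 (mod 1073)
4^4 ≡ 16^2 = 256 ≡ 256 (mod 1073)
4^8 ≡ 256^2 = 65536 ≡ 83 (mod 1073)
4^16 ≡ 83^2 = 6889 ≡ 451 (mod 1073)
4^32 ≡ 451^2 = 203401 ≡ 604 (mod 1073)
4^64 ≡ 604^2 = 364816 ≡ 1069 (mod 1073)
67 = 64 + 2 + 1 in binary powers of 2.
So 4^67 ≡ 1069 · 16 · 4 ≡ 817 (mod 1073).
Squaring chain: 817 → 83 → 451 → 604; never reaches −1, so base 4 is a Miller–Rabin witness that 1073 is composite.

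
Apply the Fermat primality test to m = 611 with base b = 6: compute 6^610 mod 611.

225

6^1 ≡ 6 (mod 611)
6^2 ≡ 6^2 = 36 ≡ 36 (mod 611)
6^4 ≡ 36^2 = 1296 ≡ 74 (mod 611)
6^8 ≡ 74^2 = 5476 ≡ 588 (mod 611)
6^16 ≡ 588^2 = 345744 ≡ 529 (mod 611)
6^32 ≡ 529^2 = 279841 ≡ 3 (mod 611)
6^64 ≡ 3^2 = 9 ≡ 9 (mod 611)
6^128 ≡ 9^2 = 81 ≡ 81 (mod 611)
6^256 ≡ 81^2 = 6561 ≡ 451 (mod 611)
6^512 ≡ 451^2 = 203401 ≡ 549 (mod 611)
610 = 512 + 64 + 32 + 2 in binary powers of 2.
So 6^610 ≡ 549 · 9 · 3 · 36 ≡ 225 (mod 611).
Since 225 ≠ 1, base 6 is a Fermat witness: 611 is composite.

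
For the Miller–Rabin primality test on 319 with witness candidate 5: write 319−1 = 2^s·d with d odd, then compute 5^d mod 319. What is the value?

319 − 1 = 318 = 2^1 · 159, so d = 159.
5^1 ≡ 5 (mod 319)
5^2 ≡ 5^2 = 25 ≡ 25 (mod 319)
5^4 ≡ 25^2 = 625 ≡ 306 (mod 319)
5^8 ≡ 306^2 = 93636 ≡ 169 (mod 319)
5^16 ≡ 169^2 = 28561 ≡ 170 (mod 319)
5^32 ≡ 170^2 = 28900 ≡ 190 (mod 319)
5^64 ≡ 190^2 = 36100 ≡ 53 (mod 319)
5^128 ≡ 53^2 = 2809 ≡ 257 (mod 319)
159 = 128 + 16 + 8 + 4 + 2 + 1 in binary powers of 2.
So 5^159 ≡ 257 · 170 · 169 · 306 · 25 · 5 ≡ 196 (mod 319).
Squaring chain: 196; never reaches −1, so base 5 is a Miller–Rabin witness that 319 is composite.

196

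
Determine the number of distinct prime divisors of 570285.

570285 = 3^2 · 63365
63365 = 5 · 12673
12673 = 19 · 667
667 = 23 · 29
570285 = 3^2 · 5 · 19 · 23 · 29, which has 5 distinct prime factors.

5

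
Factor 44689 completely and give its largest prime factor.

44689 = 23 · 1943
1943 = 29 · 67
67 is prime.
So 44689 = 23 · 29 · 67; the largest prime factor is 67.

67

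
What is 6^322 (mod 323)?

104

6^1 ≡ 6 (mod 323)
6^2 ≡ 6^2 = 36 ≡ 36 (mod 323)
6^4 ≡ 36^2 = 1296 ≡ 4 (mod 323)
6^8 ≡ 4^2 = 16 ≡ 16 (mod 323)
6^16 ≡ 16^2 = 256 ≡ 256 (mod 323)
6^32 ≡ 256^2 = 65536 ≡ 290 (mod 323)
6^64 ≡ 290^2 = 84100 ≡ 120 (mod 323)
6^128 ≡ 120^2 = 14400 ≡ 188 (mod 323)
6^256 ≡ 188^2 = 35344 ≡ 137 (mod 323)
322 = 256 + 64 + 2 in binary powers of 2.
So 6^322 ≡ 137 · 120 · 36 ≡ 104 (mod 323).
Since 104 ≠ 1, base 6 is a Fermat witness: 323 is composite.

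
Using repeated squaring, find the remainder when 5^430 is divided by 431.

5^1 ≡ 5 (mod 431)
5^2 ≡ 5^2 = 25 ≡ 25 (mod 431)
5^4 ≡ 25^2 = 625 ≡ 194 (mod 431)
5^8 ≡ 194^2 = 37636 ≡ 139 (mod 431)
5^16 ≡ 139^2 = 19321 ≡ 357 (mod 431)
5^32 ≡ 357^2 = 127449 ≡ 304 (mod 431)
5^64 ≡ 304^2 = 92416 ≡ 182 (mod 431)
5^128 ≡ 182^2 = 33124 ≡ 368 (mod 431)
5^256 ≡ 368^2 = 135424 ≡ 90 (mod 431)
430 = 256 + 128 + 32 + 8 + 4 + 2 in binary powers of 2.
So 5^430 ≡ 90 · 368 · 304 · 139 · 194 · 25 ≡ 1 (mod 431).
Since the result is 1, base 5 gives no evidence that 431 is composite.

1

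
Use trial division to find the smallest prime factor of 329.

7

329 is odd.
Digit sum 14, not divisible by 3.
Ends in 9: not divisible by 5.
7: 329 = 7·47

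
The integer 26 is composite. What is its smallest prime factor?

2

26 is even: 2 divides it.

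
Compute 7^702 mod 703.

1

7^1 ≡ 7 (mod 703)
7^2 ≡ 7^2 = 49 ≡ 49 (mod 703)
7^4 ≡ 49^2 = 2401 ≡ 292 (mod 703)
7^8 ≡ 292^2 = 85264 ≡ 201 (mod 703)
7^16 ≡ 201^2 = 40401 ≡ 330 (mod 703)
7^32 ≡ 330^2 = 108900 ≡ 638 (mod 703)
7^64 ≡ 638^2 = 407044 ≡ 7 (mod 703)
7^128 ≡ 7^2 = 49 ≡ 49 (mod 703)
7^256 ≡ 49^2 = 2401 ≡ 292 (mod 703)
7^512 ≡ 292^2 = 85264 ≡ 201 (mod 703)
702 = 512 + 128 + 32 + 16 + 8 + 4 + 2 in binary powers of 2.
So 7^702 ≡ 201 · 49 · 638 · 330 · 201 · 292 · 49 ≡ 1 (mod 703).
Since the result is 1, base 7 gives no evidence that 703 is composite.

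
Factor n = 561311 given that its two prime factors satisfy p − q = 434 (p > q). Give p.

Since p = q + 434, we have 561311 = q(q + 434), so q² + 434q − 561311 = 0.
Discriminant: 434² + 4·561311 = 188356 + 2245244 = 2433600; √2433600 = 1560.
q = (−434 + 1560)/2 = 563, and p = q + 434 = 997.
Check: 563 · 997 = 561311.

997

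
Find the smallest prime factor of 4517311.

4517311 is odd.
Digit sum 22, not divisible by 3.
Ends in 1: not divisible by 5.
7: 4517311 = 7·645330 + 1
11: 4517311 = 11·410664 + 7
13: 4517311 = 13·347485 + 6
17: 4517311 = 17·265724 + 3
19: 4517311 = 19·237753 + 4
23: 4517311 = 23·196404 + 19
29: 4517311 = 29·155769 + 10
31: 4517311 = 31·145719 + 22
37: 4517311 = 37·122089 + 18
41: 4517311 = 41·110178 + 13
43: 4517311 = 43·105053 + 32
47: 4517311 = 47·96113

47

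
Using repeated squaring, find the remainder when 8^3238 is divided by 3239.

640

8^1 ≡ 8 (mod 3239)
8^2 ≡ 8^2 = 64 ≡ 64 (mod 3239)
8^4 ≡ 64^2 = 4096 ≡ 857 (mod 3239)
8^8 ≡ 857^2 = 734449 ≡ 2435 (mod 3239)
8^16 ≡ 2435^2 = 5929225 ≡ 1855 (mod 3239)
8^32 ≡ 1855^2 = 3441025 ≡ 1207 (mod 3239)
8^64 ≡ 1207^2 = 1456849 ≡ 2538 (mod 3239)
8^128 ≡ 2538^2 = 6441444 ≡ 2312 (mod 3239)
8^256 ≡ 2312^2 = 5345344 ≡ 994 (mod 3239)
8^512 ≡ 994^2 = 988036 ≡ 141 (mod 3239)
8^1024 ≡ 141^2 = 19881 ≡ 447 (mod 3239)
8^2048 ≡ 447^2 = 199809 ≡ 2230 (mod 3239)
3238 = 2048 + 1024 + 128 + 32 + 4 + 2 in binary powers of 2.
So 8^3238 ≡ 2230 · 447 · 2312 · 1207 · 857 · 64 ≡ 640 (mod 3239).
Since 640 ≠ 1, base 8 is a Fermat witness: 3239 is composite.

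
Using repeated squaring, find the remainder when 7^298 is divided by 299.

7^1 ≡ 7 (mod 299)
7^2 ≡ 7^2 = 49 ≡ 49 (mod 299)
7^4 ≡ 49^2 = 2401 ≡ 9 (mod 299)
7^8 ≡ 9^2 = 81 ≡ 81 (mod 299)
7^16 ≡ 81^2 = 6561 ≡ 282 (mod 299)
7^32 ≡ 282^2 = 79524 ≡ 289 (mod 299)
7^64 ≡ 289^2 = 83521 ≡ 100 (mod 299)
7^128 ≡ 100^2 = 10000 ≡ 133 (mod 299)
7^256 ≡ 133^2 = 17689 ≡ 48 (mod 299)
298 = 256 + 32 + 8 + 2 in binary powers of 2.
So 7^298 ≡ 48 · 289 · 81 · 49 ≡ 108 (mod 299).
Since 108 ≠ 1, base 7 is a Fermat witness: 299 is composite.

108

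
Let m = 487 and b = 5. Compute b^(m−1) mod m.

5^1 ≡ 5 (mod 487)
5^2 ≡ 5^2 = 25 ≡ 25 (mod 487)
5^4 ≡ 25^2 = 625 ≡ 138 (mod 487)
5^8 ≡ 138^2 = 19044 ≡ 51 (mod 487)
5^16 ≡ 51^2 = 2601 ≡ 166 (mod 487)
5^32 ≡ 166^2 = 27556 ≡ 284 (mod 487)
5^64 ≡ 284^2 = 80656 ≡ 301 (mod 487)
5^128 ≡ 301^2 = 90601 ≡ 19 (mod 487)
5^256 ≡ 19^2 = 361 ≡ 361 (mod 487)
486 = 256 + 128 + 64 + 32 + 4 + 2 in binary powers of 2.
So 5^486 ≡ 361 · 19 · 301 · 284 · 138 · 25 ≡ 1 (mod 487).
Since the result is 1, base 5 gives no evidence that 487 is composite.

1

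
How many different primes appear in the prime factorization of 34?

34 = 2 · 17
34 = 2 · 17, which has 2 distinct prime factors.

2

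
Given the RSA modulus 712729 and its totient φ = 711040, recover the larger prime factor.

881

φ(n) = (p−1)(q−1) = n − (p+q) + 1, so p + q = 712729 − 711040 + 1 = 1690.
p and q are the roots of t² − 1690t + 712729 = 0.
Discriminant: 1690² − 4·712729 = 2856100 − 2850916 = 5184; √5184 = 72.
q = (1690 − 72)/2 = 809, p = (1690 + 72)/2 = 881.
Check: 809 · 881 = 712729.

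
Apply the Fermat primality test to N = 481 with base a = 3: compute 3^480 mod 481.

417

3^1 ≡ 3 (mod 481)
3^2 ≡ 3^2 = 9 ≡ 9 (mod 481)
3^4 ≡ 9^2 = 81 ≡ 81 (mod 481)
3^8 ≡ 81^2 = 6561 ≡ 308 (mod 481)
3^16 ≡ 308^2 = 94864 ≡ 107 (mod 481)
3^32 ≡ 107^2 = 11449 ≡ 386 (mod 481)
3^64 ≡ 386^2 = 148996 ≡ 367 (mod 481)
3^128 ≡ 367^2 = 134689 ≡ 9 (mod 481)
3^256 ≡ 9^2 = 81 ≡ 81 (mod 481)
480 = 256 + 128 + 64 + 32 in binary powers of 2.
So 3^480 ≡ 81 · 9 · 367 · 386 ≡ 417 (mod 481).
Since 417 ≠ 1, base 3 is a Fermat witness: 481 is composite.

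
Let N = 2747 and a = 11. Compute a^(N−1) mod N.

1320

11^1 ≡ 11 (mod 2747)
11^2 ≡ 11^2 = 121 ≡ 121 (mod 2747)
11^4 ≡ 121^2 = 14641 ≡ 906 (mod 2747)
11^8 ≡ 906^2 = 820836 ≡ 2230 (mod 2747)
11^16 ≡ 2230^2 = 4972900 ≡ 830 (mod 2747)
11^32 ≡ 830^2 = 688900 ≡ 2150 (mod 2747)
11^64 ≡ 2150^2 = 4622500 ≡ 2046 (mod 2747)
11^128 ≡ 2046^2 = 4186116 ≡ 2435 (mod 2747)
11^256 ≡ 2435^2 = 5929225 ≡ 1199 (mod 2747)
11^512 ≡ 1199^2 = 1437601 ≡ 920 (mod 2747)
11^1024 ≡ 920^2 = 846400 ≡ 324 (mod 2747)
11^2048 ≡ 324^2 = 104976 ≡ 590 (mod 2747)
2746 = 2048 + 512 + 128 + 32 + 16 + 8 + 2 in binary powers of 2.
So 11^2746 ≡ 590 · 920 · 2435 · 2150 · 830 · 2230 · 121 ≡ 1320 (mod 2747).
Since 1320 ≠ 1, base 11 is a Fermat witness: 2747 is composite.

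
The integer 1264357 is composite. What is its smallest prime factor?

1264357 is odd.
Digit sum 28, not divisible by 3.
Ends in 7: not divisible by 5.
7: 1264357 = 7·180622 + 3
11: 1264357 = 11·114941 + 6
13: 1264357 = 13·97258 + 3
17: 1264357 = 17·74373 + 16
19: 1264357 = 19·66545 + 2
23: 1264357 = 23·54972 + 1
29: 1264357 = 29·43598 + 15
31: 1264357 = 31·40785 + 22
37: 1264357 = 37·34171 + 30
41: 1264357 = 41·30837 + 40
43: 1264357 = 43·29403 + 28
47: 1264357 = 47·26901 + 10
53: 1264357 = 53·23855 + 42
59: 1264357 = 59·21429 + 46
61: 1264357 = 61·20727 + 10
67: 1264357 = 67·18871

67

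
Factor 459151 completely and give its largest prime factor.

459151 = 7 · 65593
65593 = 11 · 5963
5963 = 67 · 89
89 is prime.
So 459151 = 7 · 11 · 67 · 89; the largest prime factor is 89.

89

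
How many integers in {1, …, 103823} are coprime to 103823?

Factor: 103823 = 47^3.
φ(103823) = 47^2·(47−1) = 101614.

101614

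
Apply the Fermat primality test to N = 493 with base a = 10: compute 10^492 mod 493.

10^1 ≡ 10 (mod 493)
10^2 ≡ 10^2 = 100 ≡ 100 (mod 493)
10^4 ≡ 100^2 = 10000 ≡ 140 (mod 493)
10^8 ≡ 140^2 = 19600 ≡ 373 (mod 493)
10^16 ≡ 373^2 = 139129 ≡ 103 (mod 493)
10^32 ≡ 103^2 = 10609 ≡ 256 (mod 493)
10^64 ≡ 256^2 = 65536 ≡ 460 (mod 493)
10^128 ≡ 460^2 = 211600 ≡ 103 (mod 493)
10^256 ≡ 103^2 = 10609 ≡ 256 (mod 493)
492 = 256 + 128 + 64 + 32 + 8 + 4 in binary powers of 2.
So 10^492 ≡ 256 · 103 · 460 · 256 · 373 · 140 ≡ 132 (mod 493).
Since 132 ≠ 1, base 10 is a Fermat witness: 493 is composite.

132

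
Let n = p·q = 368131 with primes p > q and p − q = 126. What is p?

673

Since p = q + 126, we have 368131 = q(q + 126), so q² + 126q − 368131 = 0.
Discriminant: 126² + 4·368131 = 15876 + 1472524 = 1488400; √1488400 = 1220.
q = (−126 + 1220)/2 = 547, and p = q + 126 = 673.
Check: 547 · 673 = 368131.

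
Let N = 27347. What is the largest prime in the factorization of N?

27347 = 23 · 1189
1189 = 29 · 41
41 is prime.
So 27347 = 23 · 29 · 41; the largest prime factor is 41.

41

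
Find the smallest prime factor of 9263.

9263 is odd.
Digit sum 20, not divisible by 3.
Ends in 3: not divisible by 5.
7: 9263 = 7·1323 + 2
11: 9263 = 11·842 + 1
13: 9263 = 13·712 + 7
17: 9263 = 17·544 + 15
19: 9263 = 19·487 + 10
23: 9263 = 23·402 + 17
29: 9263 = 29·319 + 12
31: 9263 = 31·298 + 25
37: 9263 = 37·250 + 13
41: 9263 = 41·225 + 38
43: 9263 = 43·215 + 18
47: 9263 = 47·197 + 4
53: 9263 = 53·174 + 41
59: 9263 = 59·157

59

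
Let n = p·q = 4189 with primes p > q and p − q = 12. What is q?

Since p = q + 12, we have 4189 = q(q + 12), so q² + 12q − 4189 = 0.
Discriminant: 12² + 4·4189 = 144 + 16756 = 16900; √16900 = 130.
q = (−12 + 130)/2 = 59, and p = q + 12 = 71.
Check: 59 · 71 = 4189.

59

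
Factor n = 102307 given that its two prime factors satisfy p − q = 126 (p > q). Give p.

389

Since p = q + 126, we have 102307 = q(q + 126), so q² + 126q − 102307 = 0.
Discriminant: 126² + 4·102307 = 15876 + 409228 = 425104; √425104 = 652.
q = (−126 + 652)/2 = 263, and p = q + 126 = 389.
Check: 263 · 389 = 102307.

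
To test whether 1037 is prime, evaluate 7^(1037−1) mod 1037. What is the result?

7^1 ≡ 7 (mod 1037)
7^2 ≡ 7^2 = 49 ≡ 49 (mod 1037)
7^4 ≡ 49^2 = 2401 ≡ 327 (mod 1037)
7^8 ≡ 327^2 = 106929 ≡ 118 (mod 1037)
7^16 ≡ 118^2 = 13924 ≡ 443 (mod 1037)
7^32 ≡ 443^2 = 196249 ≡ 256 (mod 1037)
7^64 ≡ 256^2 = 65536 ≡ 205 (mod 1037)
7^128 ≡ 205^2 = 42025 ≡ 545 (mod 1037)
7^256 ≡ 545^2 = 297025 ≡ 443 (mod 1037)
7^512 ≡ 443^2 = 196249 ≡ 256 (mod 1037)
7^1024 ≡ 256^2 = 65536 ≡ 205 (mod 1037)
1036 = 1024 + 8 + 4 in binary powers of 2.
So 7^1036 ≡ 205 · 118 · 327 ≡ 931 (mod 1037).
Since 931 ≠ 1, base 7 is a Fermat witness: 1037 is composite.

931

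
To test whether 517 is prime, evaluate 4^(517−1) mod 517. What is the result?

4^1 ≡ 4 (mod 517)
4^2 ≡ 4^2 = 16 ≡ 16 (mod 517)
4^4 ≡ 16^2 = 256 ≡ 256 (mod 517)
4^8 ≡ 256^2 = 65536 ≡ 394 (mod 517)
4^16 ≡ 394^2 = 155236 ≡ 136 (mod 517)
4^32 ≡ 136^2 = 18496 ≡ 401 (mod 517)
4^64 ≡ 401^2 = 160801 ≡ 14 (mod 517)
4^128 ≡ 14^2 = 196 ≡ 196 (mod 517)
4^256 ≡ 196^2 = 38416 ≡ 158 (mod 517)
4^512 ≡ 158^2 = 24964 ≡ 148 (mod 517)
516 = 512 + 4 in binary powers of 2.
So 4^516 ≡ 148 · 256 ≡ 147 (mod 517).
Since 147 ≠ 1, base 4 is a Fermat witness: 517 is composite.

147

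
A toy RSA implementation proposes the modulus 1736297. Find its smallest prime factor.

1736297 is odd.
Digit sum 35, not divisible by 3.
Ends in 7: not divisible by 5.
7: 1736297 = 7·248042 + 3
11: 1736297 = 11·157845 + 2
13: 1736297 = 13·133561 + 4
17: 1736297 = 17·102135 + 2
19: 1736297 = 19·91384 + 1
23: 1736297 = 23·75491 + 4
29: 1736297 = 29·59872 + 9
31: 1736297 = 31·56009 + 18
37: 1736297 = 37·46926 + 35
41: 1736297 = 41·42348 + 29
43: 1736297 = 43·40379

43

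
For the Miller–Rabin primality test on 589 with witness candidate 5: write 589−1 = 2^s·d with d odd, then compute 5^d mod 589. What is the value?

125

589 − 1 = 588 = 2^2 · 147, so d = 147.
5^1 ≡ 5 (mod 589)
5^2 ≡ 5^2 = 25 ≡ 25 (mod 589)
5^4 ≡ 25^2 = 625 ≡ 36 (mod 589)
5^8 ≡ 36^2 = 1296 ≡ 118 (mod 589)
5^16 ≡ 118^2 = 13924 ≡ 377 (mod 589)
5^32 ≡ 377^2 = 142129 ≡ 180 (mod 589)
5^64 ≡ 180^2 = 32400 ≡ 5 (mod 589)
5^128 ≡ 5^2 = 25 ≡ 25 (mod 589)
147 = 128 + 16 + 2 + 1 in binary powers of 2.
So 5^147 ≡ 25 · 377 · 25 · 5 ≡ 125 (mod 589).
Squaring chain: 125 → 311; never reaches −1, so base 5 is a Miller–Rabin witness that 589 is composite.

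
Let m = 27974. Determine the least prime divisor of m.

27974 is even: 2 divides it.

2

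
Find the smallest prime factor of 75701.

17

75701 is odd.
Digit sum 20, not divisible by 3.
Ends in 1: not divisible by 5.
7: 75701 = 7·10814 + 3
11: 75701 = 11·6881 + 10
13: 75701 = 13·5823 + 2
17: 75701 = 17·4453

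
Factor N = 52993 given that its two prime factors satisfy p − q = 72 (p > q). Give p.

Since p = q + 72, we have 52993 = q(q + 72), so q² + 72q − 52993 = 0.
Discriminant: 72² + 4·52993 = 5184 + 211972 = 217156; √217156 = 466.
q = (−72 + 466)/2 = 197, and p = q + 72 = 269.
Check: 197 · 269 = 52993.

269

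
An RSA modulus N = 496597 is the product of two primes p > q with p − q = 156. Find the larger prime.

Since p = q + 156, we have 496597 = q(q + 156), so q² + 156q − 496597 = 0.
Discriminant: 156² + 4·496597 = 24336 + 1986388 = 2010724; √2010724 = 1418.
q = (−156 + 1418)/2 = 631, and p = q + 156 = 787.
Check: 631 · 787 = 496597.

787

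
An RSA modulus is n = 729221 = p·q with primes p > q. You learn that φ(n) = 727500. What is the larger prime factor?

971

φ(n) = (p−1)(q−1) = n − (p+q) + 1, so p + q = 729221 − 727500 + 1 = 1722.
p and q are the roots of t² − 1722t + 729221 = 0.
Discriminant: 1722² − 4·729221 = 2965284 − 2916884 = 48400; √48400 = 220.
q = (1722 − 220)/2 = 751, p = (1722 + 220)/2 = 971.
Check: 751 · 971 = 729221.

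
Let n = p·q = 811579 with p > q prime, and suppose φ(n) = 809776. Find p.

947

φ(n) = (p−1)(q−1) = n − (p+q) + 1, so p + q = 811579 − 809776 + 1 = 1804.
p and q are the roots of t² − 1804t + 811579 = 0.
Discriminant: 1804² − 4·811579 = 3254416 − 3246316 = 8100; √8100 = 90.
q = (1804 − 90)/2 = 857, p = (1804 + 90)/2 = 947.
Check: 857 · 947 = 811579.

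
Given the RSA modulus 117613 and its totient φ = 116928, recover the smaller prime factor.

337

φ(n) = (p−1)(q−1) = n − (p+q) + 1, so p + q = 117613 − 116928 + 1 = 686.
p and q are the roots of t² − 686t + 117613 = 0.
Discriminant: 686² − 4·117613 = 470596 − 470452 = 144; √144 = 12.
q = (686 − 12)/2 = 337, p = (686 + 12)/2 = 349.
Check: 337 · 349 = 117613.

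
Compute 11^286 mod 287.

74

11^1 ≡ 11 (mod 287)
11^2 ≡ 11^2 = 121 ≡ 121 (mod 287)
11^4 ≡ 121^2 = 14641 ≡ 4 (mod 287)
11^8 ≡ 4^2 = 16 ≡ 16 (mod 287)
11^16 ≡ 16^2 = 256 ≡ 256 (mod 287)
11^32 ≡ 256^2 = 65536 ≡ 100 (mod 287)
11^64 ≡ 100^2 = 10000 ≡ 242 (mod 287)
11^128 ≡ 242^2 = 58564 ≡ 16 (mod 287)
11^256 ≡ 16^2 = 256 ≡ 256 (mod 287)
286 = 256 + 16 + 8 + 4 + 2 in binary powers of 2.
So 11^286 ≡ 256 · 256 · 16 · 4 · 121 ≡ 74 (mod 287).
Since 74 ≠ 1, base 11 is a Fermat witness: 287 is composite.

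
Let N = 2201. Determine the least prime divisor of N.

31

2201 is odd.
Digit sum 5, not divisible by 3.
Ends in 1: not divisible by 5.
7: 2201 = 7·314 + 3
11: 2201 = 11·200 + 1
13: 2201 = 13·169 + 4
17: 2201 = 17·129 + 8
19: 2201 = 19·115 + 16
23: 2201 = 23·95 + 16
29: 2201 = 29·75 + 26
31: 2201 = 31·71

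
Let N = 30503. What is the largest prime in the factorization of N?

30503 = 11 · 2773
2773 = 47 · 59
59 is prime.
So 30503 = 11 · 47 · 59; the largest prime factor is 59.

59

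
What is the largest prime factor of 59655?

97

59655 = 3 · 19885
19885 = 5 · 3977
3977 = 41 · 97
97 is prime.
So 59655 = 3 · 5 · 41 · 97; the largest prime factor is 97.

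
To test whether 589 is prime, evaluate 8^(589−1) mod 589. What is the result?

8^1 ≡ 8 (mod 589)
8^2 ≡ 8^2 = 64 ≡ 64 (mod 589)
8^4 ≡ 64^2 = 4096 ≡ 562 (mod 589)
8^8 ≡ 562^2 = 315844 ≡ 140 (mod 589)
8^16 ≡ 140^2 = 19600 ≡ 163 (mod 589)
8^32 ≡ 163^2 = 26569 ≡ 64 (mod 589)
8^64 ≡ 64^2 = 4096 ≡ 562 (mod 589)
8^128 ≡ 562^2 = 315844 ≡ 140 (mod 589)
8^256 ≡ 140^2 = 19600 ≡ 163 (mod 589)
8^512 ≡ 163^2 = 26569 ≡ 64 (mod 589)
588 = 512 + 64 + 8 + 4 in binary powers of 2.
So 8^588 ≡ 64 · 562 · 140 · 562 ≡ 419 (mod 589).
Since 419 ≠ 1, base 8 is a Fermat witness: 589 is composite.

419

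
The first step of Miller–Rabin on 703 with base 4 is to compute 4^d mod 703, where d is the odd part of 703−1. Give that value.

628

703 − 1 = 702 = 2^1 · 351, so d = 351.
4^1 ≡ 4 (mod 703)
4^2 ≡ 4^2 = 16 ≡ 16 (mod 703)
4^4 ≡ 16^2 = 256 ≡ 256 (mod 703)
4^8 ≡ 256^2 = 65536 ≡ 157 (mod 703)
4^16 ≡ 157^2 = 24649 ≡ 44 (mod 703)
4^32 ≡ 44^2 = 1936 ≡ 530 (mod 703)
4^64 ≡ 530^2 = 280900 ≡ 403 (mod 703)
4^128 ≡ 403^2 = 162409 ≡ 16 (mod 703)
4^256 ≡ 16^2 = 256 ≡ 256 (mod 703)
351 = 256 + 64 + 16 + 8 + 4 + 2 + 1 in binary powers of 2.
So 4^351 ≡ 256 · 403 · 44 · 157 · 256 · 16 · 4 ≡ 628 (mod 703).
Squaring chain: 628; never reaches −1, so base 4 is a Miller–Rabin witness that 703 is composite.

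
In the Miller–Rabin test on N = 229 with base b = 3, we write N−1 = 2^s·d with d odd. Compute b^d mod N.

1

229 − 1 = 228 = 2^2 · 57, so d = 57.
3^1 ≡ 3 (mod 229)
3^2 ≡ 3^2 = 9 ≡ 9 (mod 229)
3^4 ≡ 9^2 = 81 ≡ 81 (mod 229)
3^8 ≡ 81^2 = 6561 ≡ 149 (mod 229)
3^16 ≡ 149^2 = 22201 ≡ 217 (mod 229)
3^32 ≡ 217^2 = 47089 ≡ 144 (mod 229)
57 = 32 + 16 + 8 + 1 in binary powers of 2.
So 3^57 ≡ 144 · 217 · 149 · 3 ≡ 1 (mod 229).
Since 3^d ≡ 1 (mod 229), base 3 does not prove 229 composite.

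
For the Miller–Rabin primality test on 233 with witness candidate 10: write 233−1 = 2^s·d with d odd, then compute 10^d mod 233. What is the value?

233 − 1 = 232 = 2^3 · 29, so d = 29.
10^1 ≡ 10 (mod 233)
10^2 ≡ 10^2 = 100 ≡ 100 (mod 233)
10^4 ≡ 100^2 = 10000 ≡ 214 (mod 233)
10^8 ≡ 214^2 = 45796 ≡ 128 (mod 233)
10^16 ≡ 128^2 = 16384 ≡ 74 (mod 233)
29 = 16 + 8 + 4 + 1 in binary powers of 2.
So 10^29 ≡ 74 · 128 · 214 · 10 ≡ 12 (mod 233).
Squaring chain: 12 → 144 → 232; reaches −1, so base 10 does not prove 233 composite.

12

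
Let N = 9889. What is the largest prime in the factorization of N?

9889 = 11 · 899
899 = 29 · 31
31 is prime.
So 9889 = 11 · 29 · 31; the largest prime factor is 31.

31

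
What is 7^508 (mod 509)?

1

7^1 ≡ 7 (mod 509)
7^2 ≡ 7^2 = 49 ≡ 49 (mod 509)
7^4 ≡ 49^2 = 2401 ≡ 365 (mod 509)
7^8 ≡ 365^2 = 133225 ≡ 376 (mod 509)
7^16 ≡ 376^2 = 141376 ≡ 383 (mod 509)
7^32 ≡ 383^2 = 146689 ≡ 97 (mod 509)
7^64 ≡ 97^2 = 9409 ≡ 247 (mod 509)
7^128 ≡ 247^2 = 61009 ≡ 438 (mod 509)
7^256 ≡ 438^2 = 191844 ≡ 460 (mod 509)
508 = 256 + 128 + 64 + 32 + 16 + 8 + 4 in binary powers of 2.
So 7^508 ≡ 460 · 438 · 247 · 97 · 383 · 376 · 365 ≡ 1 (mod 509).
Since the result is 1, base 7 gives no evidence that 509 is composite.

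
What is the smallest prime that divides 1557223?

31

1557223 is odd.
Digit sum 25, not divisible by 3.
Ends in 3: not divisible by 5.
7: 1557223 = 7·222460 + 3
11: 1557223 = 11·141565 + 8
13: 1557223 = 13·119786 + 5
17: 1557223 = 17·91601 + 6
19: 1557223 = 19·81959 + 2
23: 1557223 = 23·67705 + 8
29: 1557223 = 29·53697 + 10
31: 1557223 = 31·50233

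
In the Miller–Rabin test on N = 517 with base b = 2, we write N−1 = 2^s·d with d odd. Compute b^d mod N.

28

517 − 1 = 516 = 2^2 · 129, so d = 129.
2^1 ≡ 2 (mod 517)
2^2 ≡ 2^2 = 4 ≡ 4 (mod 517)
2^4 ≡ 4^2 = 16 ≡ 16 (mod 517)
2^8 ≡ 16^2 = 256 ≡ 256 (mod 517)
2^16 ≡ 256^2 = 65536 ≡ 394 (mod 517)
2^32 ≡ 394^2 = 155236 ≡ 136 (mod 517)
2^64 ≡ 136^2 = 18496 ≡ 401 (mod 517)
2^128 ≡ 401^2 = 160801 ≡ 14 (mod 517)
129 = 128 + 1 in binary powers of 2.
So 2^129 ≡ 14 · 2 ≡ 28 (mod 517).
Squaring chain: 28 → 267; never reaches −1, so base 2 is a Miller–Rabin witness that 517 is composite.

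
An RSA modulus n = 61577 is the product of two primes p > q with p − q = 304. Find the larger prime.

Since p = q + 304, we have 61577 = q(q + 304), so q² + 304q − 61577 = 0.
Discriminant: 304² + 4·61577 = 92416 + 246308 = 338724; √338724 = 582.
q = (−304 + 582)/2 = 139, and p = q + 304 = 443.
Check: 139 · 443 = 61577.

443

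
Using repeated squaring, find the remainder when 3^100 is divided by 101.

3^1 ≡ 3 (mod 101)
3^2 ≡ 3^2 = 9 ≡ 9 (mod 101)
3^4 ≡ 9^2 = 81 ≡ 81 (mod 101)
3^8 ≡ 81^2 = 6561 ≡ 97 (mod 101)
3^16 ≡ 97^2 = 9409 ≡ 16 (mod 101)
3^32 ≡ 16^2 = 256 ≡ 54 (mod 101)
3^64 ≡ 54^2 = 2916 ≡ 88 (mod 101)
100 = 64 + 32 + 4 in binary powers of 2.
So 3^100 ≡ 88 · 54 · 81 ≡ 1 (mod 101).
Since the result is 1, base 3 gives no evidence that 101 is composite.

1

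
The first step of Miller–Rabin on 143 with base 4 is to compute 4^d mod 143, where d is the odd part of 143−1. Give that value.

143 − 1 = 142 = 2^1 · 71, so d = 71.
4^1 ≡ 4 (mod 143)
4^2 ≡ 4^2 = 16 ≡ 16 (mod 143)
4^4 ≡ 16^2 = 256 ≡ 113 (mod 143)
4^8 ≡ 113^2 = 12769 ≡ 42 (mod 143)
4^16 ≡ 42^2 = 1764 ≡ 48 (mod 143)
4^32 ≡ 48^2 = 2304 ≡ 16 (mod 143)
4^64 ≡ 16^2 = 256 ≡ 113 (mod 143)
71 = 64 + 4 + 2 + 1 in binary powers of 2.
So 4^71 ≡ 113 · 113 · 16 · 4 ≡ 114 (mod 143).
Squaring chain: 114; never reaches −1, so base 4 is a Miller–Rabin witness that 143 is composite.

114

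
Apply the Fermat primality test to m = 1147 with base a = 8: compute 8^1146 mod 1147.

8^1 ≡ 8 (mod 1147)
8^2 ≡ 8^2 = 64 ≡ 64 (mod 1147)
8^4 ≡ 64^2 = 4096 ≡ 655 (mod 1147)
8^8 ≡ 655^2 = 429025 ≡ 47 (mod 1147)
8^16 ≡ 47^2 = 2209 ≡ 1062 (mod 1147)
8^32 ≡ 1062^2 = 1127844 ≡ 343 (mod 1147)
8^64 ≡ 343^2 = 117649 ≡ 655 (mod 1147)
8^128 ≡ 655^2 = 429025 ≡ 47 (mod 1147)
8^256 ≡ 47^2 = 2209 ≡ 1062 (mod 1147)
8^512 ≡ 1062^2 = 1127844 ≡ 343 (mod 1147)
8^1024 ≡ 343^2 = 117649 ≡ 655 (mod 1147)
1146 = 1024 + 64 + 32 + 16 + 8 + 2 in binary powers of 2.
So 8^1146 ≡ 655 · 655 · 343 · 1062 · 47 · 64 ≡ 628 (mod 1147).
Since 628 ≠ 1, base 8 is a Fermat witness: 1147 is composite.

628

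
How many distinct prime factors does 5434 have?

5434 = 2 · 2717
2717 = 11 · 247
247 = 13 · 19
5434 = 2 · 11 · 13 · 19, which has 4 distinct prime factors.

4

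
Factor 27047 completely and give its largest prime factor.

43

27047 = 17 · 1591
1591 = 37 · 43
43 is prime.
So 27047 = 17 · 37 · 43; the largest prime factor is 43.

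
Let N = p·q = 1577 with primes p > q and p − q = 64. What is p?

83

Since p = q + 64, we have 1577 = q(q + 64), so q² + 64q − 1577 = 0.
Discriminant: 64² + 4·1577 = 4096 + 6308 = 10404; √10404 = 102.
q = (−64 + 102)/2 = 19, and p = q + 64 = 83.
Check: 19 · 83 = 1577.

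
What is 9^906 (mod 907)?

9^1 ≡ 9 (mod 907)
9^2 ≡ 9^2 = 81 ≡ 81 (mod 907)
9^4 ≡ 81^2 = 6561 ≡ 212 (mod 907)
9^8 ≡ 212^2 = 44944 ≡ 501 (mod 907)
9^16 ≡ 501^2 = 251001 ≡ 669 (mod 907)
9^32 ≡ 669^2 = 447561 ≡ 410 (mod 907)
9^64 ≡ 410^2 = 168100 ≡ 305 (mod 907)
9^128 ≡ 305^2 = 93025 ≡ 511 (mod 907)
9^256 ≡ 511^2 = 261121 ≡ 812 (mod 907)
9^512 ≡ 812^2 = 659344 ≡ 862 (mod 907)
906 = 512 + 256 + 128 + 8 + 2 in binary powers of 2.
So 9^906 ≡ 862 · 812 · 511 · 501 · 81 ≡ 1 (mod 907).
Since the result is 1, base 9 gives no evidence that 907 is composite.

1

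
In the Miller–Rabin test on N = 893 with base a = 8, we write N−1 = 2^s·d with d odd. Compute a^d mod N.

521

893 − 1 = 892 = 2^2 · 223, so d = 223.
8^1 ≡ 8 (mod 893)
8^2 ≡ 8^2 = 64 ≡ 64 (mod 893)
8^4 ≡ 64^2 = 4096 ≡ 524 (mod 893)
8^8 ≡ 524^2 = 274576 ≡ 425 (mod 893)
8^16 ≡ 425^2 = 180625 ≡ 239 (mod 893)
8^32 ≡ 239^2 = 57121 ≡ 862 (mod 893)
8^64 ≡ 862^2 = 743044 ≡ 68 (mod 893)
8^128 ≡ 68^2 = 4624 ≡ 159 (mod 893)
223 = 128 + 64 + 16 + 8 + 4 + 2 + 1 in binary powers of 2.
So 8^223 ≡ 159 · 68 · 239 · 425 · 524 · 64 · 8 ≡ 521 (mod 893).
Squaring chain: 521 → 862; never reaches −1, so base 8 is a Miller–Rabin witness that 893 is composite.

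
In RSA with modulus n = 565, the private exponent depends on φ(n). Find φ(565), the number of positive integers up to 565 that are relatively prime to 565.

Factor: 565 = 5 · 113.
φ(565) = (5−1) · (113−1) = 4 · 112 = 448.

448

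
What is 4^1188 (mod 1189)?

223

4^1 ≡ 4 (mod 1189)
4^2 ≡ 4^2 = 16 ≡ 16 (mod 1189)
4^4 ≡ 16^2 = 256 ≡ 256 (mod 1189)
4^8 ≡ 256^2 = 65536 ≡ 141 (mod 1189)
4^16 ≡ 141^2 = 19881 ≡ 857 (mod 1189)
4^32 ≡ 857^2 = 734449 ≡ 836 (mod 1189)
4^64 ≡ 836^2 = 698896 ≡ 953 (mod 1189)
4^128 ≡ 953^2 = 908209 ≡ 1002 (mod 1189)
4^256 ≡ 1002^2 = 1004004 ≡ 488 (mod 1189)
4^512 ≡ 488^2 = 238144 ≡ 344 (mod 1189)
4^1024 ≡ 344^2 = 118336 ≡ 625 (mod 1189)
1188 = 1024 + 128 + 32 + 4 in binary powers of 2.
So 4^1188 ≡ 625 · 1002 · 836 · 256 ≡ 223 (mod 1189).
Since 223 ≠ 1, base 4 is a Fermat witness: 1189 is composite.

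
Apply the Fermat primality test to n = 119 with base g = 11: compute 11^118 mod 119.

25

11^1 ≡ 11 (mod 119)
11^2 ≡ 11^2 = 121 ≡ 2 (mod 119)
11^4 ≡ 2^2 = 4 ≡ 4 (mod 119)
11^8 ≡ 4^2 = 16 ≡ 16 (mod 119)
11^16 ≡ 16^2 = 256 ≡ 18 (mod 119)
11^32 ≡ 18^2 = 324 ≡ 86 (mod 119)
11^64 ≡ 86^2 = 7396 ≡ 18 (mod 119)
118 = 64 + 32 + 16 + 4 + 2 in binary powers of 2.
So 11^118 ≡ 18 · 86 · 18 · 4 · 2 ≡ 25 (mod 119).
Since 25 ≠ 1, base 11 is a Fermat witness: 119 is composite.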